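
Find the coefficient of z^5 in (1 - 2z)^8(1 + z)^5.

369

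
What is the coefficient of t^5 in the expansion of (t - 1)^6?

The general term is C(6,j)·(t)^j·(-1)^(6-j); the t^5 term has j = 5.
C(6,5) = 6.
Coefficient = C(6,5) · (-1)^1 = 6 · (-1) = -6.

-6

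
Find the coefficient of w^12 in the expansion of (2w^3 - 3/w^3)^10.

-414720

General term: C(10,j)·(2w^3)^j·(-3/w^3)^(10-j), with w-exponent 3j − 3(10−j) = 6j − 30.
Set 6j − 30 = 12: j = 7.
C(10,7) = 120; 2^7 = 128; (-3)^3 = -27.
Coefficient = 120 · 128 · (-27) = -414720.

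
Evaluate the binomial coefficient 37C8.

38608020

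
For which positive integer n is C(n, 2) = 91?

14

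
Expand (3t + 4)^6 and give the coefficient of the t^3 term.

34560

The general term is C(6,j)·(3t)^j·(4)^(6-j); the t^3 term has j = 3.
C(6,3) = 20.
Coefficient = C(6,3) · 3^3 · 4^3 = 20 · 27 · 64 = 34560.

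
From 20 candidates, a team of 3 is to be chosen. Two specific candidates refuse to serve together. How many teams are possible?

All 3-subsets: C(20,3) = 1140. Those containing both fixed elements: C(18,1) = 18.
1140 − 18 = 1122.

1122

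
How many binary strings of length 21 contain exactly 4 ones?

Choose the 4 positions: C(21,4) = 5985.

5985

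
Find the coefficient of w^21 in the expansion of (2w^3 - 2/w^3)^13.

General term: C(13,j)·(2w^3)^j·(-2/w^3)^(13-j), with w-exponent 3j − 3(13−j) = 6j − 39.
Set 6j − 39 = 21: j = 10.
C(13,10) = 286; 2^10 = 1024; (-2)^3 = -8.
Coefficient = 286 · 1024 · (-8) = -2342912.

-2342912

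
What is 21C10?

352716

C(21,10) = (21·20·19·18·17·16·15·14·13·12) / 10! = 1279935820800 / 3628800 = 352716.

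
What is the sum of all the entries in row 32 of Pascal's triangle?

Setting x = 1 in (1+x)^32 gives Σ C(32,j) = 2^32 = 4294967296.

4294967296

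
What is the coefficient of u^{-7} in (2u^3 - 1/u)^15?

General term: C(15,j)·(2u^3)^j·(-1/u)^(15-j), with u-exponent 3j − 1(15−j) = 4j − 15.
Set 4j − 15 = -7: j = 2.
C(15,2) = 105; 2^2 = 4; (-1)^13 = -1.
Coefficient = 105 · 4 · (-1) = -420.

-420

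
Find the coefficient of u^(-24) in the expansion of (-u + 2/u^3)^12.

General term: C(12,j)·(-u)^j·(2/u^3)^(12-j), with u-exponent 1j − 3(12−j) = 4j − 36.
Set 4j − 36 = -24: j = 3.
C(12,3) = 220; (-1)^3 = -1; 2^9 = 512.
Coefficient = 220 · (-1) · 512 = -112640.

-112640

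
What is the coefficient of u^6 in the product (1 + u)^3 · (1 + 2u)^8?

Coefficient of u^6 = Σ_{j} C(3,j)·1^j·C(8,6-j)·2^(6-j) for j from 0 to 3.
= 1792 + 5376 + 3360 + 448 = 10976.

10976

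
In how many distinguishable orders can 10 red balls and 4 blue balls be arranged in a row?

Choose positions for the red balls: C(14,10) = 1001.

1001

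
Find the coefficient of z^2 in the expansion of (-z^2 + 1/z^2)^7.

35

General term: C(7,j)·(-z^2)^j·(1/z^2)^(7-j), with z-exponent 2j − 2(7−j) = 4j − 14.
Set 4j − 14 = 2: j = 4.
C(7,4) = 35; (-1)^4 = 1; 1^3 = 1.
Coefficient = 35 · 1 · 1 = 35.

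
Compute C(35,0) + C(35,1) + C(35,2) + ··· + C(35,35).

34359738368

Setting x = 1 in (1+x)^35 gives Σ C(35,j) = 2^35 = 34359738368.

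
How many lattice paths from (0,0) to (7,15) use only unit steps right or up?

Each path is a sequence of 22 steps with 7 rights: C(22,7) = 170544.

170544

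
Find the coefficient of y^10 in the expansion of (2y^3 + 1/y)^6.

240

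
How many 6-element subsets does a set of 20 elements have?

38760

C(20,6) = (20·19·18·17·16·15) / 6! = 27907200 / 720 = 38760.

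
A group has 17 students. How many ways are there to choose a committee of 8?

This is C(17,8) = 24310.

24310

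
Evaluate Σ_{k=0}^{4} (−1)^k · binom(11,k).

The partial alternating sum Σ_{k=0}^{4} (−1)^k C(11,k) = (−1)^4 C(10,4) = 210.

210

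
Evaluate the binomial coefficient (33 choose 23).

92561040

C(33,23) = C(33,10) by symmetry.
C(33,10) = (33·32·31·30·29·28·27·26·25·24) / 10! = 335885501952000 / 3628800 = 92561040.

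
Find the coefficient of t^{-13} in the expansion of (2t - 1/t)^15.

General term: C(15,j)·(2t)^j·(-1/t)^(15-j), with t-exponent 1j − 1(15−j) = 2j − 15.
Set 2j − 15 = -13: j = 1.
C(15,1) = 15; 2^1 = 2; (-1)^14 = 1.
Coefficient = 15 · 2 · 1 = 30.

30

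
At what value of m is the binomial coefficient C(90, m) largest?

45

C(90,m) is maximized at m = 90/2 = 45.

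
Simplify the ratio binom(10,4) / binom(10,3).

7/4

C(n,k+1)/C(n,k) = (n−k)/(k+1) = (10−3)/(3+1) = 7/4.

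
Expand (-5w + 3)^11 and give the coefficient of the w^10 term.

The general term is C(11,j)·(-5w)^j·(3)^(11-j); the w^10 term has j = 10.
C(11,10) = 11.
Coefficient = C(11,10) · (-5)^10 · 3^1 = 11 · 9765625 · 3 = 322265625.

322265625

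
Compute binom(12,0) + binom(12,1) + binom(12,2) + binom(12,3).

299

1 + 12 + 66 + 220 = 299.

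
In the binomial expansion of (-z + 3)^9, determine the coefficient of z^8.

The general term is C(9,j)·(-z)^j·(3)^(9-j); the z^8 term has j = 8.
C(9,8) = 9.
Coefficient = C(9,8) · 3^1 = 9 · 3 = 27.

27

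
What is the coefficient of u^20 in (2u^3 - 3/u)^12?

General term: C(12,j)·(2u^3)^j·(-3/u)^(12-j), with u-exponent 3j − 1(12−j) = 4j − 12.
Set 4j − 12 = 20: j = 8.
C(12,8) = 495; 2^8 = 256; (-3)^4 = 81.
Coefficient = 495 · 256 · 81 = 10264320.

10264320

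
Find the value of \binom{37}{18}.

17672631900

C(37,18) = (37·36·35·34·33·32·31·30·29·28·27·26·25·24·23·22·21·20) / 18! = 113146793787569865523200000 / 6402373705728000 = 17672631900.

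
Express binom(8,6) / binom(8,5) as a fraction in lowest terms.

1/2

C(n,k+1)/C(n,k) = (n−k)/(k+1) = (8−5)/(5+1) = 3/6 = 1/2.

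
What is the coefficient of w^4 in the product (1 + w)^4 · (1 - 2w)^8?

-63

Coefficient of w^4 = Σ_{j} C(4,j)·1^j·C(8,4-j)·(-2)^(4-j) for j from 0 to 4.
= 1120 + (-1792) + 672 + (-64) + 1 = -63.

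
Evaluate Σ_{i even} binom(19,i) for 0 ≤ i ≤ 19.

Even-i terms of row 19 sum to 2^18 = 262144.

262144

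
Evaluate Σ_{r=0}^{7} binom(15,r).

16384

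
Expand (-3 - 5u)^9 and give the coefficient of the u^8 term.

-10546875

The general term is C(9,j)·(-3)^j·(-5u)^(9-j); the u^8 term has j = 1.
C(9,1) = 9.
Coefficient = C(9,1) · (-3)^1 · (-5)^8 = 9 · (-3) · 390625 = -10546875.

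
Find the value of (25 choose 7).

480700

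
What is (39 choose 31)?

61523748

C(39,31) = C(39,8) by symmetry.
C(39,8) = (39·38·37·36·35·34·33·32) / 8! = 2480637519360 / 40320 = 61523748.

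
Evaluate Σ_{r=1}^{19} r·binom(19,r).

4980736

Since r·C(19,r) = 19·C(18,r−1), the sum is 19·2^18 = 19·262144 = 4980736.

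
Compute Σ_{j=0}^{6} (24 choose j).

190051

1 + 24 + 276 + 2024 + 10626 + 42504 + 134596 = 190051.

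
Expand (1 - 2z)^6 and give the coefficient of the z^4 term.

240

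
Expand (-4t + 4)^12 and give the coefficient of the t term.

-201326592

The general term is C(12,j)·(-4t)^j·(4)^(12-j); the t^1 term has j = 1.
C(12,1) = 12.
Coefficient = C(12,1) · (-4)^1 · 4^11 = 12 · (-4) · 4194304 = -201326592.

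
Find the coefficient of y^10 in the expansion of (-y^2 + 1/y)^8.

General term: C(8,j)·(-y^2)^j·(1/y)^(8-j), with y-exponent 2j − 1(8−j) = 3j − 8.
Set 3j − 8 = 10: j = 6.
C(8,6) = 28; (-1)^6 = 1; 1^2 = 1.
Coefficient = 28 · 1 · 1 = 28.

28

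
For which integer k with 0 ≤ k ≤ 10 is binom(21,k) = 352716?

C(21,k) increases on 0 ≤ k ≤ 10. C(21,9) = 293930 and C(21,10) = 352716, so k = 10.

10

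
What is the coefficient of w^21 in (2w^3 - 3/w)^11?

General term: C(11,j)·(2w^3)^j·(-3/w)^(11-j), with w-exponent 3j − 1(11−j) = 4j − 11.
Set 4j − 11 = 21: j = 8.
C(11,8) = 165; 2^8 = 256; (-3)^3 = -27.
Coefficient = 165 · 256 · (-27) = -1140480.

-1140480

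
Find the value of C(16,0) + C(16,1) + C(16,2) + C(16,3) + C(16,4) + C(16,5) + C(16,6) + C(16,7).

26333

1 + 16 + 120 + 560 + 1820 + 4368 + 8008 + 11440 = 26333.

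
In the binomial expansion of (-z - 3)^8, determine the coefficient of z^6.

252

The general term is C(8,j)·(-z)^j·(-3)^(8-j); the z^6 term has j = 6.
C(8,6) = 28.
Coefficient = C(8,6) · (-3)^2 = 28 · 9 = 252.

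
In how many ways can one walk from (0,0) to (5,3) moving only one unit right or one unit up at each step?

Each path is a sequence of 8 steps with 5 rights: C(8,5) = 56.

56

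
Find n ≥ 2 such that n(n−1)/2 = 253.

n(n−1)/2 = 253 ⇒ n(n−1) = 506. Since 23·22 = 506, n = 23.

23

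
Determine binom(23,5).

33649

C(23,5) = (23·22·21·20·19) / 5! = 4037880 / 120 = 33649.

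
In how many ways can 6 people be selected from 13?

1716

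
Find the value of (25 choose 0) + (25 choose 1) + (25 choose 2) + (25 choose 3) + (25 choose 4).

15276

1 + 25 + 300 + 2300 + 12650 = 15276.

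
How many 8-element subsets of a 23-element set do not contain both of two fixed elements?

436050

All 8-subsets: C(23,8) = 490314. Those containing both fixed elements: C(21,6) = 54264.
490314 − 54264 = 436050.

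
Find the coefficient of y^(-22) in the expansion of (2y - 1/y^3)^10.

180

General term: C(10,j)·(2y)^j·(-1/y^3)^(10-j), with y-exponent 1j − 3(10−j) = 4j − 30.
Set 4j − 30 = -22: j = 2.
C(10,2) = 45; 2^2 = 4; (-1)^8 = 1.
Coefficient = 45 · 4 · 1 = 180.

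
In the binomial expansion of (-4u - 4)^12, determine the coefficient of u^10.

1107296256

The general term is C(12,j)·(-4u)^j·(-4)^(12-j); the u^10 term has j = 10.
C(12,10) = 66.
Coefficient = C(12,10) · (-4)^10 · (-4)^2 = 66 · 1048576 · 16 = 1107296256.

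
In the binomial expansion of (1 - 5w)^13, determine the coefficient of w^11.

The general term is C(13,j)·(1)^j·(-5w)^(13-j); the w^11 term has j = 2.
C(13,2) = 78.
Coefficient = C(13,2) · (-5)^11 = 78 · (-48828125) = -3808593750.

-3808593750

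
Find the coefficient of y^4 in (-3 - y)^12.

3247695

The general term is C(12,j)·(-3)^j·(-y)^(12-j); the y^4 term has j = 8.
C(12,8) = 495.
Coefficient = C(12,8) · (-3)^8 = 495 · 6561 = 3247695.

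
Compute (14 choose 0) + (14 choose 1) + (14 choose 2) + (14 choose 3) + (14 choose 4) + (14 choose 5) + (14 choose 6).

6476

1 + 14 + 91 + 364 + 1001 + 2002 + 3003 = 6476.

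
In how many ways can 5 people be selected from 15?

3003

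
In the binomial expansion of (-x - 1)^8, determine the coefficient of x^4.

The general term is C(8,j)·(-x)^j·(-1)^(8-j); the x^4 term has j = 4.
C(8,4) = 70.
Coefficient = C(8,4) = 70.

70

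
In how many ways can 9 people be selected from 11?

55

This is C(11,9) = 55.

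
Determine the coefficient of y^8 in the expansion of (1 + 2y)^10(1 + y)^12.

5463135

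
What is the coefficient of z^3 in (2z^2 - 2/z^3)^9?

-43008

General term: C(9,j)·(2z^2)^j·(-2/z^3)^(9-j), with z-exponent 2j − 3(9−j) = 5j − 27.
Set 5j − 27 = 3: j = 6.
C(9,6) = 84; 2^6 = 64; (-2)^3 = -8.
Coefficient = 84 · 64 · (-8) = -43008.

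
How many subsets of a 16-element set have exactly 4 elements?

1820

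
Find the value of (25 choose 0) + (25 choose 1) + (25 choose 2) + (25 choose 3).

2626

1 + 25 + 300 + 2300 = 2626.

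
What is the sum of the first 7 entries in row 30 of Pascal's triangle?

768212

1 + 30 + 435 + 4060 + 27405 + 142506 + 593775 = 768212.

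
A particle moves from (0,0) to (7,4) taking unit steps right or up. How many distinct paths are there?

Each path is a sequence of 11 steps with 7 rights: C(11,7) = 330.

330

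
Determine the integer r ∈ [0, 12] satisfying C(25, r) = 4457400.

C(25,r) increases on 0 ≤ r ≤ 12. C(25,10) = 3268760 and C(25,11) = 4457400, so r = 11.

11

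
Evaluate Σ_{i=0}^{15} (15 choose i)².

155117520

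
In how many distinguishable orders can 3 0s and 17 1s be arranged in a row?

1140

Choose positions for the 0s: C(20,3) = 1140.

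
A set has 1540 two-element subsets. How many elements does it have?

56

n(n−1)/2 = 1540 ⇒ n(n−1) = 3080. Since 56·55 = 3080, n = 56.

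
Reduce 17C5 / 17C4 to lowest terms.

C(n,k+1)/C(n,k) = (n−k)/(k+1) = (17−4)/(4+1) = 13/5.

13/5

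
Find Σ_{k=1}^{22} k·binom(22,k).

46137344

Differentiating (1+x)^22 and setting x=1: Σ k·C(22,k) = 22·2^21 = 46137344.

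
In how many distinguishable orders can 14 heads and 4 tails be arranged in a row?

3060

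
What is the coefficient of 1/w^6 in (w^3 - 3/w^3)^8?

-13608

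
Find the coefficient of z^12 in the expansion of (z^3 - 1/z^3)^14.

General term: C(14,j)·(z^3)^j·(-1/z^3)^(14-j), with z-exponent 3j − 3(14−j) = 6j − 42.
Set 6j − 42 = 12: j = 9.
C(14,9) = 2002; 1^9 = 1; (-1)^5 = -1.
Coefficient = 2002 · 1 · (-1) = -2002.

-2002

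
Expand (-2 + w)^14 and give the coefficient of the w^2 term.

372736

The general term is C(14,j)·(-2)^j·(w)^(14-j); the w^2 term has j = 12.
C(14,12) = 91.
Coefficient = C(14,12) · (-2)^12 = 91 · 4096 = 372736.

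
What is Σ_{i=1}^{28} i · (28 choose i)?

Differentiating (1+x)^28 and setting x=1: Σ i·C(28,i) = 28·2^27 = 3758096384.

3758096384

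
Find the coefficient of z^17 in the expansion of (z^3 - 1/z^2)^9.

36

General term: C(9,j)·(z^3)^j·(-1/z^2)^(9-j), with z-exponent 3j − 2(9−j) = 5j − 18.
Set 5j − 18 = 17: j = 7.
C(9,7) = 36; 1^7 = 1; (-1)^2 = 1.
Coefficient = 36 · 1 · 1 = 36.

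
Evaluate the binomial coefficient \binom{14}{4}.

1001

C(14,4) = (14·13·12·11) / 4! = 24024 / 24 = 1001.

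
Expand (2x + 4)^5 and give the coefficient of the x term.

2560

The general term is C(5,j)·(2x)^j·(4)^(5-j); the x^1 term has j = 1.
C(5,1) = 5.
Coefficient = C(5,1) · 2^1 · 4^4 = 5 · 2 · 256 = 2560.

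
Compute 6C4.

15

C(6,4) = C(6,2) by symmetry.
C(6,2) = (6·5) / 2! = 30 / 2 = 15.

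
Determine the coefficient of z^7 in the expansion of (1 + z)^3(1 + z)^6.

Coefficient of z^7 = Σ_{j} C(3,j)·C(6,7-j) for j from 1 to 3.
= 3 + 18 + 15 = 36.

36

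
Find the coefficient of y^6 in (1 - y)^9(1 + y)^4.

36

Coefficient of y^6 = Σ_{j} C(9,j)·(-1)^j·C(4,6-j)·1^(6-j) for j from 2 to 6.
= 36 + (-336) + 756 + (-504) + 84 = 36.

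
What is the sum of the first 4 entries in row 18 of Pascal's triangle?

988

1 + 18 + 153 + 816 = 988.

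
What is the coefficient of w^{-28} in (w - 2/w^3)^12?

General term: C(12,j)·(w)^j·(-2/w^3)^(12-j), with w-exponent 1j − 3(12−j) = 4j − 36.
Set 4j − 36 = -28: j = 2.
C(12,2) = 66; 1^2 = 1; (-2)^10 = 1024.
Coefficient = 66 · 1 · 1024 = 67584.

67584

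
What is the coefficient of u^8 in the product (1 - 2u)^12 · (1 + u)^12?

-10593

Coefficient of u^8 = Σ_{j} C(12,j)·(-2)^j·C(12,8-j)·1^(8-j) for j from 0 to 8.
= 495 + (-19008) + 243936 + (-1393920) + 3920400 + (-5575680) + 3902976 + (-1216512) + 126720 = -10593.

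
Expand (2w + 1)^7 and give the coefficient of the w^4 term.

The general term is C(7,j)·(2w)^j·(1)^(7-j); the w^4 term has j = 4.
C(7,4) = 35.
Coefficient = C(7,4) · 2^4 = 35 · 16 = 560.

560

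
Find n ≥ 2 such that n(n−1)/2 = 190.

20

n(n−1)/2 = 190 ⇒ n(n−1) = 380. Since 20·19 = 380, n = 20.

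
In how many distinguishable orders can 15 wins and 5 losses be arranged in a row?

15504

Choose positions for the wins: C(20,15) = 15504.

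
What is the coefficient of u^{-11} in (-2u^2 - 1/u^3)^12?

General term: C(12,j)·(-2u^2)^j·(-1/u^3)^(12-j), with u-exponent 2j − 3(12−j) = 5j − 36.
Set 5j − 36 = -11: j = 5.
C(12,5) = 792; (-2)^5 = -32; (-1)^7 = -1.
Coefficient = 792 · (-32) · (-1) = 25344.

25344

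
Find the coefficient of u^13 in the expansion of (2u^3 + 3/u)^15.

5404164480

General term: C(15,j)·(2u^3)^j·(3/u)^(15-j), with u-exponent 3j − 1(15−j) = 4j − 15.
Set 4j − 15 = 13: j = 7.
C(15,7) = 6435; 2^7 = 128; 3^8 = 6561.
Coefficient = 6435 · 128 · 6561 = 5404164480.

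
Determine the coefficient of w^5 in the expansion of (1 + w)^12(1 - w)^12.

Coefficient of w^5 = Σ_{j} C(12,j)·1^j·C(12,5-j)·(-1)^(5-j) for j from 0 to 5.
= (-792) + 5940 + (-14520) + 14520 + (-5940) + 792 = 0.

0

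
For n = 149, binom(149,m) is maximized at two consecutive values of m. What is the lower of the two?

74

For odd n = 149, C(149,m) peaks at m = (n−1)/2 and (n+1)/2; the lower is 74.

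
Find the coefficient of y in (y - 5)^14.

-17089843750

The general term is C(14,j)·(y)^j·(-5)^(14-j); the y^1 term has j = 1.
C(14,1) = 14.
Coefficient = C(14,1) · (-5)^13 = 14 · (-1220703125) = -17089843750.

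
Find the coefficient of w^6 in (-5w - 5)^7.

The general term is C(7,j)·(-5w)^j·(-5)^(7-j); the w^6 term has j = 6.
C(7,6) = 7.
Coefficient = C(7,6) · (-5)^6 · (-5)^1 = 7 · 15625 · (-5) = -546875.

-546875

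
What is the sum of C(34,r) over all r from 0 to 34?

The entries of row 34 sum to 2^34 = 17179869184.

17179869184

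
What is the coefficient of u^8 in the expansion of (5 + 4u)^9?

The general term is C(9,j)·(5)^j·(4u)^(9-j); the u^8 term has j = 1.
C(9,1) = 9.
Coefficient = C(9,1) · 5^1 · 4^8 = 9 · 5 · 65536 = 2949120.

2949120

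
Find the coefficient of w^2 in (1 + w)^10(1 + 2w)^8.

Coefficient of w^2 = Σ_{j} C(10,j)·1^j·C(8,2-j)·2^(2-j) for j from 0 to 2.
= 112 + 160 + 45 = 317.

317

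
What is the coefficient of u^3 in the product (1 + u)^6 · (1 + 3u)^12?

Coefficient of u^3 = Σ_{j} C(6,j)·1^j·C(12,3-j)·3^(3-j) for j from 0 to 3.
= 5940 + 3564 + 540 + 20 = 10064.

10064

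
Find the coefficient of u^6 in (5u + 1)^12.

14437500

The general term is C(12,j)·(5u)^j·(1)^(12-j); the u^6 term has j = 6.
C(12,6) = 924.
Coefficient = C(12,6) · 5^6 = 924 · 15625 = 14437500.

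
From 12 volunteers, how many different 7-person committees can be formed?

This is C(12,7) = 792.

792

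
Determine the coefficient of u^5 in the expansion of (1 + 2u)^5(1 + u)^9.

Coefficient of u^5 = Σ_{j} C(5,j)·2^j·C(9,5-j)·1^(5-j) for j from 0 to 5.
= 126 + 1260 + 3360 + 2880 + 720 + 32 = 8378.

8378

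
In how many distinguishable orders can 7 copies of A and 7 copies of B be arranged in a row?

Choose positions for the A's: C(14,7) = 3432.

3432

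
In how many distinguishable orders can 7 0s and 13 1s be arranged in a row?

Choose positions for the 0s: C(20,7) = 77520.

77520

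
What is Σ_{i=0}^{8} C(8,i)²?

12870

By Vandermonde's identity, Σ C(8,i)² = C(16,8) = 12870.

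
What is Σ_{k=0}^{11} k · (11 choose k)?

11264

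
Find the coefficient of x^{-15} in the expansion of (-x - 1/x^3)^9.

-84

General term: C(9,j)·(-x)^j·(-1/x^3)^(9-j), with x-exponent 1j − 3(9−j) = 4j − 27.
Set 4j − 27 = -15: j = 3.
C(9,3) = 84; (-1)^3 = -1; (-1)^6 = 1.
Coefficient = 84 · (-1) · 1 = -84.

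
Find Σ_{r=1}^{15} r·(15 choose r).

Since r·C(15,r) = 15·C(14,r−1), the sum is 15·2^14 = 15·16384 = 245760.

245760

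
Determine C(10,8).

45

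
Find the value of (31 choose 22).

20160075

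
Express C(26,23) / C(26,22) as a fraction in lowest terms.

4/23

C(n,k+1)/C(n,k) = (n−k)/(k+1) = (26−22)/(22+1) = 4/23.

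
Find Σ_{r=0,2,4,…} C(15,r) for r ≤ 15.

16384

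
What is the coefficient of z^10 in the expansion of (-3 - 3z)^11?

The general term is C(11,j)·(-3)^j·(-3z)^(11-j); the z^10 term has j = 1.
C(11,1) = 11.
Coefficient = C(11,1) · (-3)^1 · (-3)^10 = 11 · (-3) · 59049 = -1948617.

-1948617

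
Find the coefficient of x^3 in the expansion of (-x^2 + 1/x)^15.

5005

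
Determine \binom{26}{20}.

230230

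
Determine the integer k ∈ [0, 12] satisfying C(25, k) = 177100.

6

C(25,k) increases on 0 ≤ k ≤ 12. C(25,5) = 53130 and C(25,6) = 177100, so k = 6.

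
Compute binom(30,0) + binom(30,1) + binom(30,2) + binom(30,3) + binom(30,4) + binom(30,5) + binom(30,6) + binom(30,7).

2804012

1 + 30 + 435 + 4060 + 27405 + 142506 + 593775 + 2035800 = 2804012.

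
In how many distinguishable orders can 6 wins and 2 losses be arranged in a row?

Choose positions for the wins: C(8,6) = 28.

28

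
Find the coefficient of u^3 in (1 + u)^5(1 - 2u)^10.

Coefficient of u^3 = Σ_{j} C(5,j)·1^j·C(10,3-j)·(-2)^(3-j) for j from 0 to 3.
= (-960) + 900 + (-200) + 10 = -250.

-250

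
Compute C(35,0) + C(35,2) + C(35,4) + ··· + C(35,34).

Half of (1+1)^35 + (1−1)^35 gives the even-index sum: 2^34 = 17179869184.

17179869184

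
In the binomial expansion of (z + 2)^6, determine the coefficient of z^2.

The general term is C(6,j)·(z)^j·(2)^(6-j); the z^2 term has j = 2.
C(6,2) = 15.
Coefficient = C(6,2) · 2^4 = 15 · 16 = 240.

240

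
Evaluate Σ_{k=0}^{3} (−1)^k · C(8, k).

-35

The partial alternating sum Σ_{k=0}^{3} (−1)^k C(8,k) = (−1)^3 C(7,3) = -35.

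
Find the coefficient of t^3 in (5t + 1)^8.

The general term is C(8,j)·(5t)^j·(1)^(8-j); the t^3 term has j = 3.
C(8,3) = 56.
Coefficient = C(8,3) · 5^3 = 56 · 125 = 7000.

7000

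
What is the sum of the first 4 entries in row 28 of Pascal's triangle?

3683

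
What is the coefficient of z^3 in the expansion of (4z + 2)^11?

The general term is C(11,j)·(4z)^j·(2)^(11-j); the z^3 term has j = 3.
C(11,3) = 165.
Coefficient = C(11,3) · 4^3 · 2^8 = 165 · 64 · 256 = 2703360.

2703360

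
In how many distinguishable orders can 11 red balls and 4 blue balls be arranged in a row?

Choose positions for the red balls: C(15,11) = 1365.

1365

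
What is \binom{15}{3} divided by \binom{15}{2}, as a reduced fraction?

C(n,k+1)/C(n,k) = (n−k)/(k+1) = (15−2)/(2+1) = 13/3.

13/3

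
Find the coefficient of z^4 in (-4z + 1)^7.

8960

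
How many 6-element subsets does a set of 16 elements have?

C(16,6) = (16·15·14·13·12·11) / 6! = 5765760 / 720 = 8008.

8008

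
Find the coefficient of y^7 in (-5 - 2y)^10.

The general term is C(10,j)·(-5)^j·(-2y)^(10-j); the y^7 term has j = 3.
C(10,3) = 120.
Coefficient = C(10,3) · (-5)^3 · (-2)^7 = 120 · (-125) · (-128) = 1920000.

1920000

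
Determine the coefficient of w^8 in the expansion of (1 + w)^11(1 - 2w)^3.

33

Coefficient of w^8 = Σ_{j} C(11,j)·1^j·C(3,8-j)·(-2)^(8-j) for j from 5 to 8.
= (-3696) + 5544 + (-1980) + 165 = 33.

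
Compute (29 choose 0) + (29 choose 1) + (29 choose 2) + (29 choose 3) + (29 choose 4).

1 + 29 + 406 + 3654 + 23751 = 27841.

27841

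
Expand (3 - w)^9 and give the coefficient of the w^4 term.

The general term is C(9,j)·(3)^j·(-w)^(9-j); the w^4 term has j = 5.
C(9,5) = 126.
Coefficient = C(9,5) · 3^5 = 126 · 243 = 30618.

30618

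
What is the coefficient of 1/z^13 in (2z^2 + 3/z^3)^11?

General term: C(11,j)·(2z^2)^j·(3/z^3)^(11-j), with z-exponent 2j − 3(11−j) = 5j − 33.
Set 5j − 33 = -13: j = 4.
C(11,4) = 330; 2^4 = 16; 3^7 = 2187.
Coefficient = 330 · 16 · 2187 = 11547360.

11547360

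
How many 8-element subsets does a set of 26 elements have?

C(26,8) = (26·25·24·23·22·21·20·19) / 8! = 62990928000 / 40320 = 1562275.

1562275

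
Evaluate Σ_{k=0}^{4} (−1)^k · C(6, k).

The partial alternating sum Σ_{k=0}^{4} (−1)^k C(6,k) = (−1)^4 C(5,4) = 5.

5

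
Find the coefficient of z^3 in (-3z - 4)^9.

The general term is C(9,j)·(-3z)^j·(-4)^(9-j); the z^3 term has j = 3.
C(9,3) = 84.
Coefficient = C(9,3) · (-3)^3 · (-4)^6 = 84 · (-27) · 4096 = -9289728.

-9289728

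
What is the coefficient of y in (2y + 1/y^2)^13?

General term: C(13,j)·(2y)^j·(1/y^2)^(13-j), with y-exponent 1j − 2(13−j) = 3j − 26.
Set 3j − 26 = 1: j = 9.
C(13,9) = 715; 2^9 = 512; 1^4 = 1.
Coefficient = 715 · 512 · 1 = 366080.

366080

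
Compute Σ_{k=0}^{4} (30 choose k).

1 + 30 + 435 + 4060 + 27405 = 31931.

31931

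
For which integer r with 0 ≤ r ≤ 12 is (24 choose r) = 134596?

C(24,r) increases on 0 ≤ r ≤ 12. C(24,5) = 42504 and C(24,6) = 134596, so r = 6.

6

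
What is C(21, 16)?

20349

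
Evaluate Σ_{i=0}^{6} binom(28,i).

499178

1 + 28 + 378 + 3276 + 20475 + 98280 + 376740 = 499178.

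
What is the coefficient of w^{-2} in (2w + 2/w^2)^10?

215040

General term: C(10,j)·(2w)^j·(2/w^2)^(10-j), with w-exponent 1j − 2(10−j) = 3j − 20.
Set 3j − 20 = -2: j = 6.
C(10,6) = 210; 2^6 = 64; 2^4 = 16.
Coefficient = 210 · 64 · 16 = 215040.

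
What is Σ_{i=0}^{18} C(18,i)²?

9075135300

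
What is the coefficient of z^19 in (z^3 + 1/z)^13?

1287

General term: C(13,j)·(z^3)^j·(1/z)^(13-j), with z-exponent 3j − 1(13−j) = 4j − 13.
Set 4j − 13 = 19: j = 8.
C(13,8) = 1287; 1^8 = 1; 1^5 = 1.
Coefficient = 1287 · 1 · 1 = 1287.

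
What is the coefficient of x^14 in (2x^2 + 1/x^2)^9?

2304

General term: C(9,j)·(2x^2)^j·(1/x^2)^(9-j), with x-exponent 2j − 2(9−j) = 4j − 18.
Set 4j − 18 = 14: j = 8.
C(9,8) = 9; 2^8 = 256; 1^1 = 1.
Coefficient = 9 · 256 · 1 = 2304.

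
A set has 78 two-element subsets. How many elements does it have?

n(n−1)/2 = 78 ⇒ n(n−1) = 156. Since 13·12 = 156, n = 13.

13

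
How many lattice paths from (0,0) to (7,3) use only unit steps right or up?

Each path is a sequence of 10 steps with 7 rights: C(10,7) = 120.

120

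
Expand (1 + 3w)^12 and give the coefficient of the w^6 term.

The general term is C(12,j)·(1)^j·(3w)^(12-j); the w^6 term has j = 6.
C(12,6) = 924.
Coefficient = C(12,6) · 3^6 = 924 · 729 = 673596.

673596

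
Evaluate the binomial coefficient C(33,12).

C(33,12) = (33·32·31·30·29·28·27·26·25·24·23·22) / 12! = 169958063987712000 / 479001600 = 354817320.

354817320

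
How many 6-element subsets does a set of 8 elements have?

C(8,6) = C(8,2) by symmetry.
C(8,2) = (8·7) / 2! = 56 / 2 = 28.

28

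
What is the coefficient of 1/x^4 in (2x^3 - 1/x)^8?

-16

General term: C(8,j)·(2x^3)^j·(-1/x)^(8-j), with x-exponent 3j − 1(8−j) = 4j − 8.
Set 4j − 8 = -4: j = 1.
C(8,1) = 8; 2^1 = 2; (-1)^7 = -1.
Coefficient = 8 · 2 · (-1) = -16.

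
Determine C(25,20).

53130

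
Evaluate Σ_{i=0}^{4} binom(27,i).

20854

1 + 27 + 351 + 2925 + 17550 = 20854.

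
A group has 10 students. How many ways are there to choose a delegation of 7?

120

This is C(10,7) = 120.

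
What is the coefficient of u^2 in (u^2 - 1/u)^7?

35

General term: C(7,j)·(u^2)^j·(-1/u)^(7-j), with u-exponent 2j − 1(7−j) = 3j − 7.
Set 3j − 7 = 2: j = 3.
C(7,3) = 35; 1^3 = 1; (-1)^4 = 1.
Coefficient = 35 · 1 · 1 = 35.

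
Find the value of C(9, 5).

126

C(9,5) = C(9,4) by symmetry.
C(9,4) = (9·8·7·6) / 4! = 3024 / 24 = 126.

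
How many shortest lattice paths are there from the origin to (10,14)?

1961256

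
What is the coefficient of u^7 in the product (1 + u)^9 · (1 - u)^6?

-45

Coefficient of u^7 = Σ_{j} C(9,j)·1^j·C(6,7-j)·(-1)^(7-j) for j from 1 to 7.
= 9 + (-216) + 1260 + (-2520) + 1890 + (-504) + 36 = -45.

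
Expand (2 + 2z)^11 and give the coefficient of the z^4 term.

675840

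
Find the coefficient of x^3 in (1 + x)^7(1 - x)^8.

7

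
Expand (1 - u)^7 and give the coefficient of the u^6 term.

The general term is C(7,j)·(1)^j·(-u)^(7-j); the u^6 term has j = 1.
C(7,1) = 7.
Coefficient = C(7,1) = 7.

7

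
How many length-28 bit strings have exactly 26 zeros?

378

Choose the 26 positions: C(28,26) = 378.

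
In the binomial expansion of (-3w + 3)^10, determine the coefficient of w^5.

-14880348

The general term is C(10,j)·(-3w)^j·(3)^(10-j); the w^5 term has j = 5.
C(10,5) = 252.
Coefficient = C(10,5) · (-3)^5 · 3^5 = 252 · (-243) · 243 = -14880348.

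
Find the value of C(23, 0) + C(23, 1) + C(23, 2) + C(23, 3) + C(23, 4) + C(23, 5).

44552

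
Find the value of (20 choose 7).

77520

C(20,7) = (20·19·18·17·16·15·14) / 7! = 390700800 / 5040 = 77520.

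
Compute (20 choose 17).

1140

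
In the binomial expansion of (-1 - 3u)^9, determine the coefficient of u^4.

-10206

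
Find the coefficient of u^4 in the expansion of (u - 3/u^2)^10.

405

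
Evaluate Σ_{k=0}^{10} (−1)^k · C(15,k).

The partial alternating sum Σ_{k=0}^{10} (−1)^k C(15,k) = (−1)^10 C(14,10) = 1001.

1001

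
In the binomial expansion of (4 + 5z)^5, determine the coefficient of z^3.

The general term is C(5,j)·(4)^j·(5z)^(5-j); the z^3 term has j = 2.
C(5,2) = 10.
Coefficient = C(5,2) · 4^2 · 5^3 = 10 · 16 · 125 = 20000.

20000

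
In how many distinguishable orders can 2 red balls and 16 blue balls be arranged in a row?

153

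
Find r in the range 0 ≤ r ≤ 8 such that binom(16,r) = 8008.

6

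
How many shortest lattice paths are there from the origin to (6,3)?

84

Each path is a sequence of 9 steps with 6 rights: C(9,6) = 84.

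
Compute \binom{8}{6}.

28

C(8,6) = C(8,2) by symmetry.
C(8,2) = (8·7) / 2! = 56 / 2 = 28.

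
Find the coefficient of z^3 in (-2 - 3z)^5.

-1080

The general term is C(5,j)·(-2)^j·(-3z)^(5-j); the z^3 term has j = 2.
C(5,2) = 10.
Coefficient = C(5,2) · (-2)^2 · (-3)^3 = 10 · 4 · (-27) = -1080.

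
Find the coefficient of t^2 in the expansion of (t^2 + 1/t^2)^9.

126

General term: C(9,j)·(t^2)^j·(1/t^2)^(9-j), with t-exponent 2j − 2(9−j) = 4j − 18.
Set 4j − 18 = 2: j = 5.
C(9,5) = 126; 1^5 = 1; 1^4 = 1.
Coefficient = 126 · 1 · 1 = 126.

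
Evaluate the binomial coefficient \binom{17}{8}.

24310

C(17,8) = (17·16·15·14·13·12·11·10) / 8! = 980179200 / 40320 = 24310.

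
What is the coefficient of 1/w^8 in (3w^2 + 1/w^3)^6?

135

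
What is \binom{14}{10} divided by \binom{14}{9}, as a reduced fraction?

C(n,k+1)/C(n,k) = (n−k)/(k+1) = (14−9)/(9+1) = 5/10 = 1/2.

1/2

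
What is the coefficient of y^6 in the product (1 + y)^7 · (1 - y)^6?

-20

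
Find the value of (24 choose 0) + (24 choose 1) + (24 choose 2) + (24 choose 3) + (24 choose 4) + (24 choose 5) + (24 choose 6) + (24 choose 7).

536155

1 + 24 + 276 + 2024 + 10626 + 42504 + 134596 + 346104 = 536155.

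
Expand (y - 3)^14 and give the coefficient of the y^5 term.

-39405366

The general term is C(14,j)·(y)^j·(-3)^(14-j); the y^5 term has j = 5.
C(14,5) = 2002.
Coefficient = C(14,5) · (-3)^9 = 2002 · (-19683) = -39405366.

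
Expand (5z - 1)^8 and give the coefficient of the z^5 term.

-175000

The general term is C(8,j)·(5z)^j·(-1)^(8-j); the z^5 term has j = 5.
C(8,5) = 56.
Coefficient = C(8,5) · 5^5 · (-1)^3 = 56 · 3125 · (-1) = -175000.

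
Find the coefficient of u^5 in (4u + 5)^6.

The general term is C(6,j)·(4u)^j·(5)^(6-j); the u^5 term has j = 5.
C(6,5) = 6.
Coefficient = C(6,5) · 4^5 · 5^1 = 6 · 1024 · 5 = 30720.

30720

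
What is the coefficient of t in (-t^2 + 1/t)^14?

-2002

General term: C(14,j)·(-t^2)^j·(1/t)^(14-j), with t-exponent 2j − 1(14−j) = 3j − 14.
Set 3j − 14 = 1: j = 5.
C(14,5) = 2002; (-1)^5 = -1; 1^9 = 1.
Coefficient = 2002 · (-1) · 1 = -2002.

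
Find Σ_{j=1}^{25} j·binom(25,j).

419430400

Since j·C(25,j) = 25·C(24,j−1), the sum is 25·2^24 = 25·16777216 = 419430400.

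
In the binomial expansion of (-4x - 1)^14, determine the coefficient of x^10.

The general term is C(14,j)·(-4x)^j·(-1)^(14-j); the x^10 term has j = 10.
C(14,10) = 1001.
Coefficient = C(14,10) · (-4)^10 = 1001 · 1048576 = 1049624576.

1049624576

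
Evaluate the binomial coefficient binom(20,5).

15504

C(20,5) = (20·19·18·17·16) / 5! = 1860480 / 120 = 15504.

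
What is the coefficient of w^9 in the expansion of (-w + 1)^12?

The general term is C(12,j)·(-w)^j·(1)^(12-j); the w^9 term has j = 9.
C(12,9) = 220.
Coefficient = C(12,9) · (-1)^9 = 220 · (-1) = -220.

-220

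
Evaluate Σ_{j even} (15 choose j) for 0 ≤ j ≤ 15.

16384

Half of (1+1)^15 + (1−1)^15 gives the even-index sum: 2^14 = 16384.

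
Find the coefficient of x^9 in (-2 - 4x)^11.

-57671680

The general term is C(11,j)·(-2)^j·(-4x)^(11-j); the x^9 term has j = 2.
C(11,2) = 55.
Coefficient = C(11,2) · (-2)^2 · (-4)^9 = 55 · 4 · (-262144) = -57671680.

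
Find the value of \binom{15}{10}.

C(15,10) = C(15,5) by symmetry.
C(15,5) = (15·14·13·12·11) / 5! = 360360 / 120 = 3003.

3003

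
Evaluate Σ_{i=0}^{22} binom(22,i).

4194304

The entries of row 22 sum to 2^22 = 4194304.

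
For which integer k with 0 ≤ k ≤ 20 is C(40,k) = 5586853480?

C(40,k) increases on 0 ≤ k ≤ 20. C(40,11) = 2311801440 and C(40,12) = 5586853480, so k = 12.

12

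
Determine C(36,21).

5567902560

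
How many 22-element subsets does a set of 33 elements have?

193536720

C(33,22) = C(33,11) by symmetry.
C(33,11) = (33·32·31·30·29·28·27·26·25·24·23) / 11! = 7725366544896000 / 39916800 = 193536720.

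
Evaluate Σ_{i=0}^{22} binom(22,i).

4194304

The entries of row 22 sum to 2^22 = 4194304.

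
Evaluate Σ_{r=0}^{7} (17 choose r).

41226

1 + 17 + 136 + 680 + 2380 + 6188 + 12376 + 19448 = 41226.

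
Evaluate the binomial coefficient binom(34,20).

C(34,20) = C(34,14) by symmetry.
C(34,14) = (34·33·32·31·30·29·28·27·26·25·24·23·22·21) / 14! = 121350057687226368000 / 87178291200 = 1391975640.

1391975640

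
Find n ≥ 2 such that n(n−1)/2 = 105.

15

n(n−1)/2 = 105 ⇒ n(n−1) = 210. Since 15·14 = 210, n = 15.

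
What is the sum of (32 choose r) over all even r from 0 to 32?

2147483648

Half of (1+1)^32 + (1−1)^32 gives the even-index sum: 2^31 = 2147483648.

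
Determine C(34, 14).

1391975640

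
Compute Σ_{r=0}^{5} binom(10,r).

1 + 10 + 45 + 120 + 210 + 252 = 638.

638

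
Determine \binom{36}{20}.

C(36,20) = C(36,16) by symmetry.
C(36,16) = (36·35·34·33·32·31·30·29·28·27·26·25·24·23·22·21) / 16! = 152901072685905223680000 / 20922789888000 = 7307872110.

7307872110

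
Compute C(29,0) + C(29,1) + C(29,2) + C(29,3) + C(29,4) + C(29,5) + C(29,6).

1 + 29 + 406 + 3654 + 23751 + 118755 + 475020 = 621616.

621616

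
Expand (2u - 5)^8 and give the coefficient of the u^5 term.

-224000

The general term is C(8,j)·(2u)^j·(-5)^(8-j); the u^5 term has j = 5.
C(8,5) = 56.
Coefficient = C(8,5) · 2^5 · (-5)^3 = 56 · 32 · (-125) = -224000.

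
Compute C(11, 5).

C(11,5) = (11·10·9·8·7) / 5! = 55440 / 120 = 462.

462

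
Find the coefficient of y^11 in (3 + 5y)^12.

1757812500

The general term is C(12,j)·(3)^j·(5y)^(12-j); the y^11 term has j = 1.
C(12,1) = 12.
Coefficient = C(12,1) · 3^1 · 5^11 = 12 · 3 · 48828125 = 1757812500.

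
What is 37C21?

12875774670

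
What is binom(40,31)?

273438880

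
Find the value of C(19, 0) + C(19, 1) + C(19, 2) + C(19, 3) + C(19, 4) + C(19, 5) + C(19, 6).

43796

1 + 19 + 171 + 969 + 3876 + 11628 + 27132 = 43796.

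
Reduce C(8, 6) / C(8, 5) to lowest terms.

1/2

C(n,k+1)/C(n,k) = (n−k)/(k+1) = (8−5)/(5+1) = 3/6 = 1/2.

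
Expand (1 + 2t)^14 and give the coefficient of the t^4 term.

16016

The general term is C(14,j)·(1)^j·(2t)^(14-j); the t^4 term has j = 10.
C(14,10) = 1001.
Coefficient = C(14,10) · 2^4 = 1001 · 16 = 16016.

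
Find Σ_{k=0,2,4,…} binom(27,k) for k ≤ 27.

67108864

Half of (1+1)^27 + (1−1)^27 gives the even-index sum: 2^26 = 67108864.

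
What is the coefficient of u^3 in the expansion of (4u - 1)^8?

-3584

The general term is C(8,j)·(4u)^j·(-1)^(8-j); the u^3 term has j = 3.
C(8,3) = 56.
Coefficient = C(8,3) · 4^3 · (-1)^5 = 56 · 64 · (-1) = -3584.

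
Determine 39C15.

25140840660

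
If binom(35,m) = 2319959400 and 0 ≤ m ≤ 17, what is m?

C(35,m) increases on 0 ≤ m ≤ 17. C(35,13) = 1476337800 and C(35,14) = 2319959400, so m = 14.

14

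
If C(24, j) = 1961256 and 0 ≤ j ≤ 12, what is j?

C(24,j) increases on 0 ≤ j ≤ 12. C(24,9) = 1307504 and C(24,10) = 1961256, so j = 10.

10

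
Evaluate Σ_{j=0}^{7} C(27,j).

1285624

1 + 27 + 351 + 2925 + 17550 + 80730 + 296010 + 888030 = 1285624.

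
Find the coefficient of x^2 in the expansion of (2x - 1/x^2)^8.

General term: C(8,j)·(2x)^j·(-1/x^2)^(8-j), with x-exponent 1j − 2(8−j) = 3j − 16.
Set 3j − 16 = 2: j = 6.
C(8,6) = 28; 2^6 = 64; (-1)^2 = 1.
Coefficient = 28 · 64 · 1 = 1792.

1792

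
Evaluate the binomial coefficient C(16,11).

C(16,11) = C(16,5) by symmetry.
C(16,5) = (16·15·14·13·12) / 5! = 524160 / 120 = 4368.

4368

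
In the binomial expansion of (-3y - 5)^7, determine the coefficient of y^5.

The general term is C(7,j)·(-3y)^j·(-5)^(7-j); the y^5 term has j = 5.
C(7,5) = 21.
Coefficient = C(7,5) · (-3)^5 · (-5)^2 = 21 · (-243) · 25 = -127575.

-127575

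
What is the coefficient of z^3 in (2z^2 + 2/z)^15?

General term: C(15,j)·(2z^2)^j·(2/z)^(15-j), with z-exponent 2j − 1(15−j) = 3j − 15.
Set 3j − 15 = 3: j = 6.
C(15,6) = 5005; 2^6 = 64; 2^9 = 512.
Coefficient = 5005 · 64 · 512 = 164003840.

164003840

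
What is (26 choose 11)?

7726160

C(26,11) = (26·25·24·23·22·21·20·19·18·17·16) / 11! = 308403583488000 / 39916800 = 7726160.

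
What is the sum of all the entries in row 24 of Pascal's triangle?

16777216

The entries of row 24 sum to 2^24 = 16777216.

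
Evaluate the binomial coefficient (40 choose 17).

C(40,17) = (40·39·38·37·36·35·34·33·32·31·30·29·28·27·26·25·24) / 17! = 31560991604212034764800000 / 355687428096000 = 88732378800.

88732378800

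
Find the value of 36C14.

3796297200

C(36,14) = (36·35·34·33·32·31·30·29·28·27·26·25·24·23) / 14! = 330954702783344640000 / 87178291200 = 3796297200.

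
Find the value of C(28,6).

376740

C(28,6) = (28·27·26·25·24·23) / 6! = 271252800 / 720 = 376740.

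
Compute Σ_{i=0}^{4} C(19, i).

5036

1 + 19 + 171 + 969 + 3876 = 5036.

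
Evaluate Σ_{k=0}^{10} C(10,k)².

By Vandermonde's identity, Σ C(10,k)² = C(20,10) = 184756.

184756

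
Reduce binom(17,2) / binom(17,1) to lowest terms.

C(n,k+1)/C(n,k) = (n−k)/(k+1) = (17−1)/(1+1) = 16/2 = 8.

8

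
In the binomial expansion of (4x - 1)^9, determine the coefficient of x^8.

The general term is C(9,j)·(4x)^j·(-1)^(9-j); the x^8 term has j = 8.
C(9,8) = 9.
Coefficient = C(9,8) · 4^8 · (-1)^1 = 9 · 65536 · (-1) = -589824.

-589824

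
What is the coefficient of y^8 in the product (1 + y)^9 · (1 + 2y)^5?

Coefficient of y^8 = Σ_{j} C(9,j)·1^j·C(5,8-j)·2^(8-j) for j from 3 to 8.
= 2688 + 10080 + 10080 + 3360 + 360 + 9 = 26577.

26577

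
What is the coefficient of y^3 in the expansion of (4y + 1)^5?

640

The general term is C(5,j)·(4y)^j·(1)^(5-j); the y^3 term has j = 3.
C(5,3) = 10.
Coefficient = C(5,3) · 4^3 = 10 · 64 = 640.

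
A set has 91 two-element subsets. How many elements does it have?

14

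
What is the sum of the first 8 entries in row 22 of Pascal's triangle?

280600

1 + 22 + 231 + 1540 + 7315 + 26334 + 74613 + 170544 = 280600.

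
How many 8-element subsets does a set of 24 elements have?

735471

C(24,8) = (24·23·22·21·20·19·18·17) / 8! = 29654190720 / 40320 = 735471.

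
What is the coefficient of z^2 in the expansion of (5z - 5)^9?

The general term is C(9,j)·(5z)^j·(-5)^(9-j); the z^2 term has j = 2.
C(9,2) = 36.
Coefficient = C(9,2) · 5^2 · (-5)^7 = 36 · 25 · (-78125) = -70312500.

-70312500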